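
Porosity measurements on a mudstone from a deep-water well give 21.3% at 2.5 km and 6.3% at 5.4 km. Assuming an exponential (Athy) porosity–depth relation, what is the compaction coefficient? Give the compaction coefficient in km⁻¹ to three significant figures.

0.420 km⁻¹

Athy: n(z) = n₀ e^(−kz) ⇒ n₁/n₂ = e^{k(z₂−z₁)} ⇒ k = ln(n₁/n₂)/(z₂−z₁)
k = ln(0.213/0.063) / (5.4 − 2.5) = ln(3.381) / 2.9 = 1.2182 / 2.9 = 0.4201 km⁻¹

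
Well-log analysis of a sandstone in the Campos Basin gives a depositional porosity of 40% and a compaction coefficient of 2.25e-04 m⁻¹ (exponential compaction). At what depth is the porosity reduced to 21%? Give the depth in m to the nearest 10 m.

2860 m

Working in km (1 km = 1000 m; β in km⁻¹ = β in m⁻¹ × 1000):
Invert Athy's law: Z = ln(n₀/n) / β
Z = ln(0.4/0.21) / 0.225 = ln(1.905) / 0.225 = 0.6444 / 0.225 = 2.864 km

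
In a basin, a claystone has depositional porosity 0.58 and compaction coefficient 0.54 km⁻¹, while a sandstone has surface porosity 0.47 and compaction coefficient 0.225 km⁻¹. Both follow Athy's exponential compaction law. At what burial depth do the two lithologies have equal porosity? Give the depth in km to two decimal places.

Set phi₀ₐ e^(−cₐd) = phi₀ᵦ e^(−cᵦd) ⇒ ln(phi₀ₐ/phi₀ᵦ) = (cₐ − cᵦ)·d
d = ln(0.58/0.47) / (0.54 − 0.225) = 0.2103 / 0.315 = 0.668 km

0.67 km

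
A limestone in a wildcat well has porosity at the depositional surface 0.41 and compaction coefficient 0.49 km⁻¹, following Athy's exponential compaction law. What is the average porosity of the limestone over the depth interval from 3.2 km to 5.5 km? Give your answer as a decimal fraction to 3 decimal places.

⟨φ⟩ = (1/(Z₂−Z₁)) ∫ φ₀ e^(−cZ) dZ = φ₀·(e^(−c·Z₁) − e^(−c·Z₂)) / (c·(Z₂−Z₁))
e^(−0.49×3.2) = 0.2085; e^(−0.49×5.5) = 0.0675
⟨φ⟩ = 0.41 × (0.2085 − 0.0675) / (0.49 × 2.3) = 0.41 × 0.1250 = 0.0513

0.051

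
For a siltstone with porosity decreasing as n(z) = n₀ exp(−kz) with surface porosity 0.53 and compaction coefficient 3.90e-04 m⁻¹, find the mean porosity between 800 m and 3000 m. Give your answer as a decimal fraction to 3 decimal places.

Working in km (1 km = 1000 m; k in km⁻¹ = k in m⁻¹ × 1000):
⟨n⟩ = (1/(z₂−z₁)) ∫ n₀ e^(−kz) dz = n₀·(e^(−k·z₁) − e^(−k·z₂)) / (k·(z₂−z₁))
e^(−0.39×0.8) = 0.7320; e^(−0.39×3) = 0.3104
⟨n⟩ = 0.53 × (0.7320 − 0.3104) / (0.39 × 2.2) = 0.53 × 0.4914 = 0.2604

0.260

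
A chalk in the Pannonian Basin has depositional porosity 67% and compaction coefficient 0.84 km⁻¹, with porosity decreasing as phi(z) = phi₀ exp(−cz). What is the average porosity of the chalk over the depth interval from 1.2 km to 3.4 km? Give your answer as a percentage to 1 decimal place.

⟨phi⟩ = (1/(z₂−z₁)) ∫ phi₀ e^(−cz) dz = phi₀·(e^(−c·z₁) − e^(−c·z₂)) / (c·(z₂−z₁))
e^(−0.84×1.2) = 0.3649; e^(−0.84×3.4) = 0.0575
⟨phi⟩ = 0.67 × (0.3649 − 0.0575) / (0.84 × 2.2) = 0.67 × 0.1664 = 0.1115

11.1%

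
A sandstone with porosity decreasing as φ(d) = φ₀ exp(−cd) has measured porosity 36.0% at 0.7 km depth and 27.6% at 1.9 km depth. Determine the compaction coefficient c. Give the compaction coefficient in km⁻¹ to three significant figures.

0.221 km⁻¹

Athy: φ(d) = φ₀ e^(−cd) ⇒ φ₁/φ₂ = e^{c(d₂−d₁)} ⇒ c = ln(φ₁/φ₂)/(d₂−d₁)
c = ln(0.36/0.276) / (1.9 − 0.7) = ln(1.304) / 1.2 = 0.2657 / 1.2 = 0.2214 km⁻¹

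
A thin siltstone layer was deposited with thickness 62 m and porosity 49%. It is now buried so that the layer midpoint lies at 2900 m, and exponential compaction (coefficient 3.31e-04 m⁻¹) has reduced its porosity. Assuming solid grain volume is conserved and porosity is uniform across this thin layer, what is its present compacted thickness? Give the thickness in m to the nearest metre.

39 m

Working in km (1 km = 1000 m; k in km⁻¹ = k in m⁻¹ × 1000):
Porosity at 2.9 km: phi = 0.49·exp(−0.331×2.9) = 0.1876
Solid-volume conservation: h(1−phi) = h₀(1−phi₀) ⇒ h = h₀·(1−phi₀)/(1−phi)
h = 0.062 × (1 − 0.49)/(1 − 0.1876) = 0.062 × 0.6278 = 0.0389 km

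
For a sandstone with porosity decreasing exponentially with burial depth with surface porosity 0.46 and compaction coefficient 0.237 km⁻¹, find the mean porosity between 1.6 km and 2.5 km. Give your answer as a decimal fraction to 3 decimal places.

0.284

⟨n⟩ = (1/(d₂−d₁)) ∫ n₀ e^(−kd) dd = n₀·(e^(−k·d₁) − e^(−k·d₂)) / (k·(d₂−d₁))
e^(−0.237×1.6) = 0.6844; e^(−0.237×2.5) = 0.5529
⟨n⟩ = 0.46 × (0.6844 − 0.5529) / (0.237 × 0.9) = 0.46 × 0.6163 = 0.2835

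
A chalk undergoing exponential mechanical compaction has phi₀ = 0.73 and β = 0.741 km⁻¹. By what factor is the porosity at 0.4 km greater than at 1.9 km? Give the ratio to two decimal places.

phi(d₁)/phi(d₂) = e^(−β·d₁)/e^(−β·d₂) = e^{β(d₂−d₁)}
= exp(0.741 × 1.5) = exp(1.111) = 3.0389

3.04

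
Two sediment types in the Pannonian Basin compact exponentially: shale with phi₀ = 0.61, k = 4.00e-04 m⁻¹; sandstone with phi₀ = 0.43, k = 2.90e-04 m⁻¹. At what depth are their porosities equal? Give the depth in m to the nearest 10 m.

3180 m

Working in km (1 km = 1000 m; k in km⁻¹ = k in m⁻¹ × 1000):
Set phi₀ₐ e^(−kₐz) = phi₀ᵦ e^(−kᵦz) ⇒ ln(phi₀ₐ/phi₀ᵦ) = (kₐ − kᵦ)·z
z = ln(0.61/0.43) / (0.4 − 0.29) = 0.3497 / 0.11 = 3.179 km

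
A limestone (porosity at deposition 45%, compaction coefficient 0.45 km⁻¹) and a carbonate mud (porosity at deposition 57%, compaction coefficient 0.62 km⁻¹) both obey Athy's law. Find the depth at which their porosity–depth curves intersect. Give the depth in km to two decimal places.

1.39 km

Set n₀ₐ e^(−cₐd) = n₀ᵦ e^(−cᵦd) ⇒ ln(n₀ₐ/n₀ᵦ) = (cₐ − cᵦ)·d
d = ln(0.45/0.57) / (0.45 − 0.62) = -0.2364 / -0.17 = 1.391 km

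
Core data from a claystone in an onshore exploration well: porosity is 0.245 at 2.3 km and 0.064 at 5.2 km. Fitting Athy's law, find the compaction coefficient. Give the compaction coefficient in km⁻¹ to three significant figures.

Athy: phi(z) = phi₀ e^(−βz) ⇒ phi₁/phi₂ = e^{β(z₂−z₁)} ⇒ β = ln(phi₁/phi₂)/(z₂−z₁)
β = ln(0.245/0.064) / (5.2 − 2.3) = ln(3.828) / 2.9 = 1.3424 / 2.9 = 0.4629 km⁻¹

0.463 km⁻¹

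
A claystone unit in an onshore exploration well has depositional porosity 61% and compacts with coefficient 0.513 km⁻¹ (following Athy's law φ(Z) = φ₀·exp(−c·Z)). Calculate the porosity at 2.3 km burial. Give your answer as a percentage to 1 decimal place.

φ = φ₀·exp(−c·Z) = 0.61 × exp(−0.513 × 2.3) = 0.61 × exp(−1.18)
  = 0.61 × 0.3073 = 0.1875

18.7%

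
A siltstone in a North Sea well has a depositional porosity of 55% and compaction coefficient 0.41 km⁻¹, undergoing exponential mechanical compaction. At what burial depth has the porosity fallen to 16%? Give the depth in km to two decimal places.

Invert Athy's law: Z = ln(φ₀/φ) / β
Z = ln(0.55/0.16) / 0.41 = ln(3.438) / 0.41 = 1.2347 / 0.41 = 3.012 km

3.01 km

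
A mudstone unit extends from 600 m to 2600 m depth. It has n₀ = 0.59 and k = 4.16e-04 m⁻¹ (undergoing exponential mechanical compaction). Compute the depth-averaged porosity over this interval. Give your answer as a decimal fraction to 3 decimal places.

0.312

Working in km (1 km = 1000 m; k in km⁻¹ = k in m⁻¹ × 1000):
⟨n⟩ = (1/(d₂−d₁)) ∫ n₀ e^(−kd) dd = n₀·(e^(−k·d₁) − e^(−k·d₂)) / (k·(d₂−d₁))
e^(−0.416×0.6) = 0.7791; e^(−0.416×2.6) = 0.3391
⟨n⟩ = 0.59 × (0.7791 − 0.3391) / (0.416 × 2) = 0.59 × 0.5289 = 0.3121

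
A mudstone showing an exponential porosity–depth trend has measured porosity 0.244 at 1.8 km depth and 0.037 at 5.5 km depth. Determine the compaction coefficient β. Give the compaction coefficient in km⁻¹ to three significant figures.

Athy: φ(Z) = φ₀ e^(−βZ) ⇒ φ₁/φ₂ = e^{β(Z₂−Z₁)} ⇒ β = ln(φ₁/φ₂)/(Z₂−Z₁)
β = ln(0.244/0.037) / (5.5 − 1.8) = ln(6.595) / 3.7 = 1.8863 / 3.7 = 0.5098 km⁻¹

0.510 km⁻¹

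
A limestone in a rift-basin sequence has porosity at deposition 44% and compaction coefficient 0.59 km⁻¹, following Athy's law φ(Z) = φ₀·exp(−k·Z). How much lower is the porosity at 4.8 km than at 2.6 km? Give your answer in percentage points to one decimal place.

6.9 percentage points

φ(2.6) = 0.44·e^(−0.59×2.6) = 0.0949
φ(4.8) = 0.44·e^(−0.59×4.8) = 0.0259
Δφ = 0.0949 − 0.0259 = 0.0690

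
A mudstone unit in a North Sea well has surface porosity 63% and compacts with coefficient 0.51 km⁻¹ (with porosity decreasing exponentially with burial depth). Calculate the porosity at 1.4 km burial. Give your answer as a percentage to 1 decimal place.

φ = φ₀·exp(−β·Z) = 0.63 × exp(−0.51 × 1.4) = 0.63 × exp(−0.714)
  = 0.63 × 0.4897 = 0.3085

30.8%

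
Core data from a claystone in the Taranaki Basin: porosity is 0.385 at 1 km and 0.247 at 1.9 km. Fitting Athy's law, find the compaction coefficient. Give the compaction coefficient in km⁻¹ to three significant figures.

Athy: phi(Z) = phi₀ e^(−kZ) ⇒ phi₁/phi₂ = e^{k(Z₂−Z₁)} ⇒ k = ln(phi₁/phi₂)/(Z₂−Z₁)
k = ln(0.385/0.247) / (1.9 − 1) = ln(1.559) / 0.9 = 0.4439 / 0.9 = 0.4932 km⁻¹

0.493 km⁻¹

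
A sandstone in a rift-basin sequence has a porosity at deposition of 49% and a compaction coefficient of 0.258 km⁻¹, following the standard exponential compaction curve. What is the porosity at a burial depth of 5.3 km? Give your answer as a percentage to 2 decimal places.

12.48%

φ = φ₀·exp(−k·Z) = 0.49 × exp(−0.258 × 5.3) = 0.49 × exp(−1.367)
  = 0.49 × 0.2548 = 0.1248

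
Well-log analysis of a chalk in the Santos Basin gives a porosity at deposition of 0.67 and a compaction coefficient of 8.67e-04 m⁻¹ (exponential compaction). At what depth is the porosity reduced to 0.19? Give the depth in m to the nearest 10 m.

Working in km (1 km = 1000 m; β in km⁻¹ = β in m⁻¹ × 1000):
Invert Athy's law: Z = ln(φ₀/φ) / β
Z = ln(0.67/0.19) / 0.867 = ln(3.526) / 0.867 = 1.2603 / 0.867 = 1.454 km

1450 m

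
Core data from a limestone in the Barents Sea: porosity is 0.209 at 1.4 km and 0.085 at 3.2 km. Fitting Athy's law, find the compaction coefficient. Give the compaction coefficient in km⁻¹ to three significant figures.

0.500 km⁻¹

Athy: phi(Z) = phi₀ e^(−cZ) ⇒ phi₁/phi₂ = e^{c(Z₂−Z₁)} ⇒ c = ln(phi₁/phi₂)/(Z₂−Z₁)
c = ln(0.209/0.085) / (3.2 − 1.4) = ln(2.459) / 1.8 = 0.8997 / 1.8 = 0.4998 km⁻¹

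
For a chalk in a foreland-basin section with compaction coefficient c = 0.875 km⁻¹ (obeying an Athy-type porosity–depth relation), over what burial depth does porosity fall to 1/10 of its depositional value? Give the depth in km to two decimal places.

φ/φ₀ = 1/10 ⇒ exp(−c·d) = 1/10 ⇒ d = ln(10) / c
d = 2.3026 / 0.875 = 2.632 km

2.63 km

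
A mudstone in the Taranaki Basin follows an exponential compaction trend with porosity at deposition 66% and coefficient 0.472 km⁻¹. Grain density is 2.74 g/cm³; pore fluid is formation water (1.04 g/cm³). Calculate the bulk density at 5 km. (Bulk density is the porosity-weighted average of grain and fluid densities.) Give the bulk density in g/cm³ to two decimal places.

Porosity at depth: n = 0.66·exp(−0.472×5) = 0.66×0.0944 = 0.0623
Bulk density: ρ_b = (1−n)ρ_g + n·ρ_f = 0.9377×2.74 + 0.0623×1.04
       = 2.569 + 0.065 = 2.634 g/cm³

2.63 g/cm³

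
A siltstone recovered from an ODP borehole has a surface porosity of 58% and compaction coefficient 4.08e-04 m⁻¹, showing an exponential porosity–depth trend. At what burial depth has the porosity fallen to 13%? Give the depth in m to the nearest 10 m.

Working in km (1 km = 1000 m; k in km⁻¹ = k in m⁻¹ × 1000):
Invert Athy's law: z = ln(phi₀/phi) / k
z = ln(0.58/0.13) / 0.408 = ln(4.462) / 0.408 = 1.4955 / 0.408 = 3.665 km

3670 m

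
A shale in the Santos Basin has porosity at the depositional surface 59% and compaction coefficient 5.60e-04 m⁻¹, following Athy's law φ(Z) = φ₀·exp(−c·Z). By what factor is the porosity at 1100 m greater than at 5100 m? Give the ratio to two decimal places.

Working in km (1 km = 1000 m; c in km⁻¹ = c in m⁻¹ × 1000):
φ(Z₁)/φ(Z₂) = e^(−c·Z₁)/e^(−c·Z₂) = e^{c(Z₂−Z₁)}
= exp(0.56 × 4) = exp(2.24) = 9.3933

9.39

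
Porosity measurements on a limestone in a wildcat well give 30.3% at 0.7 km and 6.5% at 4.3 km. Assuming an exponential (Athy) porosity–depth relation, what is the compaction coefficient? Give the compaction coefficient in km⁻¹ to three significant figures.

Athy: n(d) = n₀ e^(−cd) ⇒ n₁/n₂ = e^{c(d₂−d₁)} ⇒ c = ln(n₁/n₂)/(d₂−d₁)
c = ln(0.303/0.065) / (4.3 − 0.7) = ln(4.662) / 3.6 = 1.5393 / 3.6 = 0.4276 km⁻¹

0.428 km⁻¹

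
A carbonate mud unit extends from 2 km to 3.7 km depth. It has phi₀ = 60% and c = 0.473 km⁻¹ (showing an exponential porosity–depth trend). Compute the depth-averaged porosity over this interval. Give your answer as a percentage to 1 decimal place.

16.0%

⟨phi⟩ = (1/(z₂−z₁)) ∫ phi₀ e^(−cz) dz = phi₀·(e^(−c·z₁) − e^(−c·z₂)) / (c·(z₂−z₁))
e^(−0.473×2) = 0.3883; e^(−0.473×3.7) = 0.1738
⟨phi⟩ = 0.6 × (0.3883 − 0.1738) / (0.473 × 1.7) = 0.6 × 0.2668 = 0.1601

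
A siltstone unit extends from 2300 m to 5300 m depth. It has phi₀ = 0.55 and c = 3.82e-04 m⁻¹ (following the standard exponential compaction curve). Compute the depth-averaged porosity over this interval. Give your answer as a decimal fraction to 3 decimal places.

Working in km (1 km = 1000 m; c in km⁻¹ = c in m⁻¹ × 1000):
⟨phi⟩ = (1/(d₂−d₁)) ∫ phi₀ e^(−cd) dd = phi₀·(e^(−c·d₁) − e^(−c·d₂)) / (c·(d₂−d₁))
e^(−0.382×2.3) = 0.4154; e^(−0.382×5.3) = 0.1320
⟨phi⟩ = 0.55 × (0.4154 − 0.1320) / (0.382 × 3) = 0.55 × 0.2472 = 0.1360

0.136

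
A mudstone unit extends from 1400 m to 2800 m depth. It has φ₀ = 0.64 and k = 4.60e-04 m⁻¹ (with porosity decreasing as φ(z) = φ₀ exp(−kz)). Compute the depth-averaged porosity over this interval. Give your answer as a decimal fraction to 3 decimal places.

Working in km (1 km = 1000 m; k in km⁻¹ = k in m⁻¹ × 1000):
⟨φ⟩ = (1/(z₂−z₁)) ∫ φ₀ e^(−kz) dz = φ₀·(e^(−k·z₁) − e^(−k·z₂)) / (k·(z₂−z₁))
e^(−0.46×1.4) = 0.5252; e^(−0.46×2.8) = 0.2758
⟨φ⟩ = 0.64 × (0.5252 − 0.2758) / (0.46 × 1.4) = 0.64 × 0.3872 = 0.2478

0.248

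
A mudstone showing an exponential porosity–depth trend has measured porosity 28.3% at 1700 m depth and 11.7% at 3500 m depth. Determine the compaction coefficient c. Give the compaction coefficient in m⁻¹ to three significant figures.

Working in km (1 km = 1000 m; c in km⁻¹ = c in m⁻¹ × 1000):
Athy: phi(d) = phi₀ e^(−cd) ⇒ phi₁/phi₂ = e^{c(d₂−d₁)} ⇒ c = ln(phi₁/phi₂)/(d₂−d₁)
c = ln(0.283/0.117) / (3.5 − 1.7) = ln(2.419) / 1.8 = 0.8833 / 1.8 = 0.4907 km⁻¹

0.000491 m⁻¹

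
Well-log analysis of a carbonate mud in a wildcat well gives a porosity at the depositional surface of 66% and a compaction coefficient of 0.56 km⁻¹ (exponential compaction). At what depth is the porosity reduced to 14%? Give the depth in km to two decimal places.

Invert Athy's law: z = ln(φ₀/φ) / β
z = ln(0.66/0.14) / 0.56 = ln(4.714) / 0.56 = 1.5506 / 0.56 = 2.769 km

2.77 km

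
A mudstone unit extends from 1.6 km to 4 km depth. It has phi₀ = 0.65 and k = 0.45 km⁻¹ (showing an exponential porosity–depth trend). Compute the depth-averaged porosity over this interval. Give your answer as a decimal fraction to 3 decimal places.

⟨phi⟩ = (1/(Z₂−Z₁)) ∫ phi₀ e^(−kZ) dZ = phi₀·(e^(−k·Z₁) − e^(−k·Z₂)) / (k·(Z₂−Z₁))
e^(−0.45×1.6) = 0.4868; e^(−0.45×4) = 0.1653
⟨phi⟩ = 0.65 × (0.4868 − 0.1653) / (0.45 × 2.4) = 0.65 × 0.2976 = 0.1935

0.193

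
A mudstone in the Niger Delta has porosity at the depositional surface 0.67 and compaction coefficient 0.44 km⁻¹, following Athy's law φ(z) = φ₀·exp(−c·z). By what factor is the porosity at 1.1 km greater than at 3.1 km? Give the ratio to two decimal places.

φ(z₁)/φ(z₂) = e^(−c·z₁)/e^(−c·z₂) = e^{c(z₂−z₁)}
= exp(0.44 × 2) = exp(0.88) = 2.4109

2.41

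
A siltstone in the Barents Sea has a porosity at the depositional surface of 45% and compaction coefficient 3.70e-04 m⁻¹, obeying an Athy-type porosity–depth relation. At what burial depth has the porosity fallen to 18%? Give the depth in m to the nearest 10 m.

Working in km (1 km = 1000 m; β in km⁻¹ = β in m⁻¹ × 1000):
Invert Athy's law: z = ln(φ₀/φ) / β
z = ln(0.45/0.18) / 0.37 = ln(2.5) / 0.37 = 0.9163 / 0.37 = 2.476 km

2480 m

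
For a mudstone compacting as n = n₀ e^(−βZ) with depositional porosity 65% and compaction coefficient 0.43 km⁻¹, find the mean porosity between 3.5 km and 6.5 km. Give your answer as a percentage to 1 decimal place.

8.1%

⟨n⟩ = (1/(Z₂−Z₁)) ∫ n₀ e^(−βZ) dZ = n₀·(e^(−β·Z₁) − e^(−β·Z₂)) / (β·(Z₂−Z₁))
e^(−0.43×3.5) = 0.2220; e^(−0.43×6.5) = 0.0611
⟨n⟩ = 0.65 × (0.2220 − 0.0611) / (0.43 × 3) = 0.65 × 0.1247 = 0.0811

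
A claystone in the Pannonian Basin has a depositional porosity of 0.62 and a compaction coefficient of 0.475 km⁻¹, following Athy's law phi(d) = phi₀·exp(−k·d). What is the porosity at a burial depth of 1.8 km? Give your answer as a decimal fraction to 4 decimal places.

0.2637

phi = phi₀·exp(−k·d) = 0.62 × exp(−0.475 × 1.8) = 0.62 × exp(−0.855)
  = 0.62 × 0.4253 = 0.2637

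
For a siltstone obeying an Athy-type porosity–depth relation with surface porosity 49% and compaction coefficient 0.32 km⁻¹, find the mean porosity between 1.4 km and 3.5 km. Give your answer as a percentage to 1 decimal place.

⟨phi⟩ = (1/(z₂−z₁)) ∫ phi₀ e^(−cz) dz = phi₀·(e^(−c·z₁) − e^(−c·z₂)) / (c·(z₂−z₁))
e^(−0.32×1.4) = 0.6389; e^(−0.32×3.5) = 0.3263
⟨phi⟩ = 0.49 × (0.6389 − 0.3263) / (0.32 × 2.1) = 0.49 × 0.4652 = 0.2280

22.8%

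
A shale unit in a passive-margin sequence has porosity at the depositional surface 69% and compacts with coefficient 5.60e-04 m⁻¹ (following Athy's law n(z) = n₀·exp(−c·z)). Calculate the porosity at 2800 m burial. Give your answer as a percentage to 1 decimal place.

14.4%

Working in km (1 km = 1000 m; c in km⁻¹ = c in m⁻¹ × 1000):
n = n₀·exp(−c·z) = 0.69 × exp(−0.56 × 2.8) = 0.69 × exp(−1.568)
  = 0.69 × 0.2085 = 0.1438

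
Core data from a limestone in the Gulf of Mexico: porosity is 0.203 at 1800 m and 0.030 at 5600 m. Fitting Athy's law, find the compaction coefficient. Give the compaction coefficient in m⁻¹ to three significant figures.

Working in km (1 km = 1000 m; c in km⁻¹ = c in m⁻¹ × 1000):
Athy: φ(Z) = φ₀ e^(−cZ) ⇒ φ₁/φ₂ = e^{c(Z₂−Z₁)} ⇒ c = ln(φ₁/φ₂)/(Z₂−Z₁)
c = ln(0.203/0.03) / (5.6 − 1.8) = ln(6.767) / 3.8 = 1.9120 / 3.8 = 0.5032 km⁻¹

0.000503 m⁻¹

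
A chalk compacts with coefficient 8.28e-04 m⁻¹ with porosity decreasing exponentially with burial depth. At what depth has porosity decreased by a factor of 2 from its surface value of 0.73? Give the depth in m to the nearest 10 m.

Working in km (1 km = 1000 m; k in km⁻¹ = k in m⁻¹ × 1000):
phi/phi₀ = 1/2 ⇒ exp(−k·d) = 1/2 ⇒ d = ln(2) / k
d = 0.6931 / 0.828 = 0.837 km

840 m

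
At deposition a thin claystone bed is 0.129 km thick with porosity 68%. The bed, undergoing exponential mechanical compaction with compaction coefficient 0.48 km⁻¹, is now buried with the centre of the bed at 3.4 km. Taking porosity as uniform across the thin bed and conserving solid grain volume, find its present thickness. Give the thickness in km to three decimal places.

Porosity at 3.4 km: phi = 0.68·exp(−0.48×3.4) = 0.1330
Solid-volume conservation: h(1−phi) = h₀(1−phi₀) ⇒ h = h₀·(1−phi₀)/(1−phi)
h = 0.129 × (1 − 0.68)/(1 − 0.1330) = 0.129 × 0.3691 = 0.0476 km

0.048 km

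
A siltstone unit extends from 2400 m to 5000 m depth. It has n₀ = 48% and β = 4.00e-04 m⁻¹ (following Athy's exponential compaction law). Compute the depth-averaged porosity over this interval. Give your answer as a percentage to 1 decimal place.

11.4%

Working in km (1 km = 1000 m; β in km⁻¹ = β in m⁻¹ × 1000):
⟨n⟩ = (1/(d₂−d₁)) ∫ n₀ e^(−βd) dd = n₀·(e^(−β·d₁) − e^(−β·d₂)) / (β·(d₂−d₁))
e^(−0.4×2.4) = 0.3829; e^(−0.4×5) = 0.1353
⟨n⟩ = 0.48 × (0.3829 − 0.1353) / (0.4 × 2.6) = 0.48 × 0.2380 = 0.1143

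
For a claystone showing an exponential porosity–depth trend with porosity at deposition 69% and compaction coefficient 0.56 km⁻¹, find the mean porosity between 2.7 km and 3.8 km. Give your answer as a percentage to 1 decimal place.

11.4%

⟨φ⟩ = (1/(Z₂−Z₁)) ∫ φ₀ e^(−cZ) dZ = φ₀·(e^(−c·Z₁) − e^(−c·Z₂)) / (c·(Z₂−Z₁))
e^(−0.56×2.7) = 0.2205; e^(−0.56×3.8) = 0.1191
⟨φ⟩ = 0.69 × (0.2205 − 0.1191) / (0.56 × 1.1) = 0.69 × 0.1646 = 0.1136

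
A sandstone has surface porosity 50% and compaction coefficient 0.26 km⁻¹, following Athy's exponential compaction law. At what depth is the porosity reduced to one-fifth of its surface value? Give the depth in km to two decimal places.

6.19 km

n/n₀ = 1/5 ⇒ exp(−β·Z) = 1/5 ⇒ Z = ln(5) / β
Z = 1.6094 / 0.26 = 6.190 km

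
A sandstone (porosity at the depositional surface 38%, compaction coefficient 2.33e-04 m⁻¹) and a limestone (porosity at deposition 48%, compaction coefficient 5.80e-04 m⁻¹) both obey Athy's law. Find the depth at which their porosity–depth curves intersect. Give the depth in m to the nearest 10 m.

670 m

Working in km (1 km = 1000 m; k in km⁻¹ = k in m⁻¹ × 1000):
Set n₀ₐ e^(−kₐZ) = n₀ᵦ e^(−kᵦZ) ⇒ ln(n₀ₐ/n₀ᵦ) = (kₐ − kᵦ)·Z
Z = ln(0.38/0.48) / (0.233 − 0.58) = -0.2336 / -0.347 = 0.673 km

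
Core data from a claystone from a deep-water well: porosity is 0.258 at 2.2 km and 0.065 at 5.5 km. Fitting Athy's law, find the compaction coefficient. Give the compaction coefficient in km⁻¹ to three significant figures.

0.418 km⁻¹

Athy: n(Z) = n₀ e^(−βZ) ⇒ n₁/n₂ = e^{β(Z₂−Z₁)} ⇒ β = ln(n₁/n₂)/(Z₂−Z₁)
β = ln(0.258/0.065) / (5.5 − 2.2) = ln(3.969) / 3.3 = 1.3786 / 3.3 = 0.4177 km⁻¹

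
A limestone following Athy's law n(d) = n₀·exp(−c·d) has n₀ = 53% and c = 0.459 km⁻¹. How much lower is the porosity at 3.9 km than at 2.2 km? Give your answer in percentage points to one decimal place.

n(2.2) = 0.53·e^(−0.459×2.2) = 0.1931
n(3.9) = 0.53·e^(−0.459×3.9) = 0.0885
Δn = 0.1931 − 0.0885 = 0.1046

10.5 percentage points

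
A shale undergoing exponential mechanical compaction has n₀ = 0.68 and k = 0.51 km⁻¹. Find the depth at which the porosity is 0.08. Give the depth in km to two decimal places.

Invert Athy's law: d = ln(n₀/n) / k
d = ln(0.68/0.08) / 0.51 = ln(8.5) / 0.51 = 2.1401 / 0.51 = 4.196 km

4.20 km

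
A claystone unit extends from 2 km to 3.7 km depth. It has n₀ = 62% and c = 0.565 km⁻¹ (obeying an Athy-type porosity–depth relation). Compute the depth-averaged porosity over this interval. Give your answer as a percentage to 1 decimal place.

12.9%

⟨n⟩ = (1/(d₂−d₁)) ∫ n₀ e^(−cd) dd = n₀·(e^(−c·d₁) − e^(−c·d₂)) / (c·(d₂−d₁))
e^(−0.565×2) = 0.3230; e^(−0.565×3.7) = 0.1236
⟨n⟩ = 0.62 × (0.3230 − 0.1236) / (0.565 × 1.7) = 0.62 × 0.2076 = 0.1287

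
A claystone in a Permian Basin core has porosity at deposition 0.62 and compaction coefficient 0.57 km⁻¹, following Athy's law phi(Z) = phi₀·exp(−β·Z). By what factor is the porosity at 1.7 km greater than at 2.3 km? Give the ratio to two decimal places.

1.41

phi(Z₁)/phi(Z₂) = e^(−β·Z₁)/e^(−β·Z₂) = e^{β(Z₂−Z₁)}
= exp(0.57 × 0.6) = exp(0.342) = 1.4078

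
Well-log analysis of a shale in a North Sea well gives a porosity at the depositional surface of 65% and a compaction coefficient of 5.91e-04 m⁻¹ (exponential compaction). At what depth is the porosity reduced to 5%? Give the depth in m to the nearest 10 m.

4340 m

Working in km (1 km = 1000 m; c in km⁻¹ = c in m⁻¹ × 1000):
Invert Athy's law: d = ln(phi₀/phi) / c
d = ln(0.65/0.05) / 0.591 = ln(13) / 0.591 = 2.5649 / 0.591 = 4.340 km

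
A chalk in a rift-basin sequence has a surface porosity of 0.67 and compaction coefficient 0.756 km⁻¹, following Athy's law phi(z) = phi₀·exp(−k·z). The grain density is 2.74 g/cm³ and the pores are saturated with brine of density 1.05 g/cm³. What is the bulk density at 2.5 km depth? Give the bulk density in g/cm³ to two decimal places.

Porosity at depth: phi = 0.67·exp(−0.756×2.5) = 0.67×0.1511 = 0.1012
Bulk density: ρ_b = (1−phi)ρ_g + phi·ρ_f = 0.8988×2.74 + 0.1012×1.05
       = 2.463 + 0.106 = 2.569 g/cm³

2.57 g/cm³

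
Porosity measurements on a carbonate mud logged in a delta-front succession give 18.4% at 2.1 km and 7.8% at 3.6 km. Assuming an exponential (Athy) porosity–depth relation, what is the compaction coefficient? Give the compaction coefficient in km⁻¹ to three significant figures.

Athy: n(d) = n₀ e^(−βd) ⇒ n₁/n₂ = e^{β(d₂−d₁)} ⇒ β = ln(n₁/n₂)/(d₂−d₁)
β = ln(0.184/0.078) / (3.6 − 2.1) = ln(2.359) / 1.5 = 0.8582 / 1.5 = 0.5722 km⁻¹

0.572 km⁻¹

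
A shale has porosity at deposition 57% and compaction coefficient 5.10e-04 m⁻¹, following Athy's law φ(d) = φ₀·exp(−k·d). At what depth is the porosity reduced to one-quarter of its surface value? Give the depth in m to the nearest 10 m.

Working in km (1 km = 1000 m; k in km⁻¹ = k in m⁻¹ × 1000):
φ/φ₀ = 1/4 ⇒ exp(−k·d) = 1/4 ⇒ d = ln(4) / k
d = 1.3863 / 0.51 = 2.718 km

2720 m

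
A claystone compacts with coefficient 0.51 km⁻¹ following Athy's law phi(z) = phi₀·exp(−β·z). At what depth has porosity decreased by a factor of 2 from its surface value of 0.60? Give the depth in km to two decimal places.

phi/phi₀ = 1/2 ⇒ exp(−β·z) = 1/2 ⇒ z = ln(2) / β
z = 0.6931 / 0.51 = 1.359 km

1.36 km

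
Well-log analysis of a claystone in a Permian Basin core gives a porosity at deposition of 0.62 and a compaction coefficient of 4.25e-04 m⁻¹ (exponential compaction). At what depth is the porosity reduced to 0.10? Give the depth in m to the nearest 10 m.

4290 m

Working in km (1 km = 1000 m; c in km⁻¹ = c in m⁻¹ × 1000):
Invert Athy's law: z = ln(phi₀/phi) / c
z = ln(0.62/0.1) / 0.425 = ln(6.2) / 0.425 = 1.8245 / 0.425 = 4.293 km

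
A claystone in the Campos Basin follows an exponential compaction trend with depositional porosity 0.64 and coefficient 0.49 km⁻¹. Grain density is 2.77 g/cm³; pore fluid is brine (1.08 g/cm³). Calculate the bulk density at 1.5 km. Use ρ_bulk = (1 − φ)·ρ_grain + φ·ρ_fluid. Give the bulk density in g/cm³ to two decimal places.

2.25 g/cm³

Porosity at depth: n = 0.64·exp(−0.49×1.5) = 0.64×0.4795 = 0.3069
Bulk density: ρ_b = (1−n)ρ_g + n·ρ_f = 0.6931×2.77 + 0.3069×1.08
       = 1.920 + 0.331 = 2.251 g/cm³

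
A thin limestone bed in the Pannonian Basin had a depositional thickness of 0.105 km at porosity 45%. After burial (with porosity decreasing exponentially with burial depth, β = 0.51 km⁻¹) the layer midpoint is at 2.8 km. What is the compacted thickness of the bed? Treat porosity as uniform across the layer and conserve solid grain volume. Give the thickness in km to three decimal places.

0.065 km

Porosity at 2.8 km: φ = 0.45·exp(−0.51×2.8) = 0.1079
Solid-volume conservation: h(1−φ) = h₀(1−φ₀) ⇒ h = h₀·(1−φ₀)/(1−φ)
h = 0.105 × (1 − 0.45)/(1 − 0.1079) = 0.105 × 0.6165 = 0.0647 km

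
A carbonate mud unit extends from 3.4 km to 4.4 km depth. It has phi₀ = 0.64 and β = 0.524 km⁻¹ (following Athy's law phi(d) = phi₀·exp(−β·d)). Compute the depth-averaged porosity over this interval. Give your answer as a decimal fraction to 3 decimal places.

⟨phi⟩ = (1/(d₂−d₁)) ∫ phi₀ e^(−βd) dd = phi₀·(e^(−β·d₁) − e^(−β·d₂)) / (β·(d₂−d₁))
e^(−0.524×3.4) = 0.1684; e^(−0.524×4.4) = 0.0997
⟨phi⟩ = 0.64 × (0.1684 − 0.0997) / (0.524 × 1) = 0.64 × 0.1310 = 0.0839

0.084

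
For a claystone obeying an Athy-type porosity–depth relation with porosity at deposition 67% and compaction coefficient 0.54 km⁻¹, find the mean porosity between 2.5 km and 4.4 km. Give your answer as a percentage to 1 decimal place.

⟨φ⟩ = (1/(z₂−z₁)) ∫ φ₀ e^(−cz) dz = φ₀·(e^(−c·z₁) − e^(−c·z₂)) / (c·(z₂−z₁))
e^(−0.54×2.5) = 0.2592; e^(−0.54×4.4) = 0.0929
⟨φ⟩ = 0.67 × (0.2592 − 0.0929) / (0.54 × 1.9) = 0.67 × 0.1621 = 0.1086

10.9%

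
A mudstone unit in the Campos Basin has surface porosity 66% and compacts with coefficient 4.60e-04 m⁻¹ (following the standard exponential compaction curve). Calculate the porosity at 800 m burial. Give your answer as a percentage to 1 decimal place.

Working in km (1 km = 1000 m; c in km⁻¹ = c in m⁻¹ × 1000):
phi = phi₀·exp(−c·z) = 0.66 × exp(−0.46 × 0.8) = 0.66 × exp(−0.368)
  = 0.66 × 0.6921 = 0.4568

45.7%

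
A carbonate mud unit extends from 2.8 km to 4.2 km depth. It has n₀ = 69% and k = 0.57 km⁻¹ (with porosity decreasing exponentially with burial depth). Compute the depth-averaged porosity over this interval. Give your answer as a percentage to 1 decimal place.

9.6%

⟨n⟩ = (1/(d₂−d₁)) ∫ n₀ e^(−kd) dd = n₀·(e^(−k·d₁) − e^(−k·d₂)) / (k·(d₂−d₁))
e^(−0.57×2.8) = 0.2027; e^(−0.57×4.2) = 0.0913
⟨n⟩ = 0.69 × (0.2027 − 0.0913) / (0.57 × 1.4) = 0.69 × 0.1397 = 0.0964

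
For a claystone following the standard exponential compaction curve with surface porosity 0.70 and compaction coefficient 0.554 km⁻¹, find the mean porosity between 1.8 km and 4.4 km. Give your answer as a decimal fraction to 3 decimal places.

⟨phi⟩ = (1/(z₂−z₁)) ∫ phi₀ e^(−kz) dz = phi₀·(e^(−k·z₁) − e^(−k·z₂)) / (k·(z₂−z₁))
e^(−0.554×1.8) = 0.3689; e^(−0.554×4.4) = 0.0874
⟨phi⟩ = 0.7 × (0.3689 − 0.0874) / (0.554 × 2.6) = 0.7 × 0.1955 = 0.1368

0.137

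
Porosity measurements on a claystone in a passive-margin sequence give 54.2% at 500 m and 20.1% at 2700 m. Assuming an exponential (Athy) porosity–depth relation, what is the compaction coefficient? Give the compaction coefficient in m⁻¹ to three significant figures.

Working in km (1 km = 1000 m; k in km⁻¹ = k in m⁻¹ × 1000):
Athy: n(z) = n₀ e^(−kz) ⇒ n₁/n₂ = e^{k(z₂−z₁)} ⇒ k = ln(n₁/n₂)/(z₂−z₁)
k = ln(0.542/0.201) / (2.7 − 0.5) = ln(2.697) / 2.2 = 0.9920 / 2.2 = 0.4509 km⁻¹

0.000451 m⁻¹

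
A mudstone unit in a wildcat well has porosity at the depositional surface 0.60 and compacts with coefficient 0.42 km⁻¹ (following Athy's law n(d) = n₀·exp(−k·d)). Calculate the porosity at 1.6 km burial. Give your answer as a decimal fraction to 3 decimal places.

0.306

n = n₀·exp(−k·d) = 0.6 × exp(−0.42 × 1.6) = 0.6 × exp(−0.672)
  = 0.6 × 0.5107 = 0.3064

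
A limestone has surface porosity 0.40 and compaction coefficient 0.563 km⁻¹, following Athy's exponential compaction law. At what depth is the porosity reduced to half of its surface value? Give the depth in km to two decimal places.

n/n₀ = 1/2 ⇒ exp(−β·z) = 1/2 ⇒ z = ln(2) / β
z = 0.6931 / 0.563 = 1.231 km

1.23 km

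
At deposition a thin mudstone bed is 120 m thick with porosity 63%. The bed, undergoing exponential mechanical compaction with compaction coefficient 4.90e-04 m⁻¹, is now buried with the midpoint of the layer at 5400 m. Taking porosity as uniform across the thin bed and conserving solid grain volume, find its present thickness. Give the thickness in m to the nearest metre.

Working in km (1 km = 1000 m; β in km⁻¹ = β in m⁻¹ × 1000):
Porosity at 5.4 km: φ = 0.63·exp(−0.49×5.4) = 0.0447
Solid-volume conservation: h(1−φ) = h₀(1−φ₀) ⇒ h = h₀·(1−φ₀)/(1−φ)
h = 0.12 × (1 − 0.63)/(1 − 0.0447) = 0.12 × 0.3873 = 0.0465 km

46 m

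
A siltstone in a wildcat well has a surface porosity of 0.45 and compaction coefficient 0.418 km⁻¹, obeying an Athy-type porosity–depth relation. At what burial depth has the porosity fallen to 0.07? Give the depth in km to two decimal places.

4.45 km

Invert Athy's law: Z = ln(n₀/n) / c
Z = ln(0.45/0.07) / 0.418 = ln(6.429) / 0.418 = 1.8608 / 0.418 = 4.452 km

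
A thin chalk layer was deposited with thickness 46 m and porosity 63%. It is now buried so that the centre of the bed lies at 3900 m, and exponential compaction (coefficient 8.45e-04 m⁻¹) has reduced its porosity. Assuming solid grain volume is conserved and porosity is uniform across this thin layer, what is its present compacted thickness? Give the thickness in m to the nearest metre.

17 m

Working in km (1 km = 1000 m; c in km⁻¹ = c in m⁻¹ × 1000):
Porosity at 3.9 km: φ = 0.63·exp(−0.845×3.9) = 0.0233
Solid-volume conservation: h(1−φ) = h₀(1−φ₀) ⇒ h = h₀·(1−φ₀)/(1−φ)
h = 0.046 × (1 − 0.63)/(1 − 0.0233) = 0.046 × 0.3788 = 0.0174 km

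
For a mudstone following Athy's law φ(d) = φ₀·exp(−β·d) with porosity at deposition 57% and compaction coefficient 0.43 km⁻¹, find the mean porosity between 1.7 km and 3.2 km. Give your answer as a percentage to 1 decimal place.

20.2%

⟨φ⟩ = (1/(d₂−d₁)) ∫ φ₀ e^(−βd) dd = φ₀·(e^(−β·d₁) − e^(−β·d₂)) / (β·(d₂−d₁))
e^(−0.43×1.7) = 0.4814; e^(−0.43×3.2) = 0.2526
⟨φ⟩ = 0.57 × (0.4814 − 0.2526) / (0.43 × 1.5) = 0.57 × 0.3548 = 0.2022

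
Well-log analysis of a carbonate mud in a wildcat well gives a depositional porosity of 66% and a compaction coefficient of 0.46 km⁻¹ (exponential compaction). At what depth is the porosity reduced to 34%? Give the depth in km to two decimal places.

Invert Athy's law: z = ln(n₀/n) / c
z = ln(0.66/0.34) / 0.46 = ln(1.941) / 0.46 = 0.6633 / 0.46 = 1.442 km

1.44 km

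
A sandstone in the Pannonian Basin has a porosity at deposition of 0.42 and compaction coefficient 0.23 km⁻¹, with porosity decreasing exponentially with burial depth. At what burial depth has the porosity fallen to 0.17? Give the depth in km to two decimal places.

3.93 km

Invert Athy's law: z = ln(phi₀/phi) / β
z = ln(0.42/0.17) / 0.23 = ln(2.471) / 0.23 = 0.9045 / 0.23 = 3.932 km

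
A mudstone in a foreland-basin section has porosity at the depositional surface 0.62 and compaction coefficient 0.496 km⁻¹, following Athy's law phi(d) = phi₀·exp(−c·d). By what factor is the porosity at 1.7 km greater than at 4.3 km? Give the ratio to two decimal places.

3.63

phi(d₁)/phi(d₂) = e^(−c·d₁)/e^(−c·d₂) = e^{c(d₂−d₁)}
= exp(0.496 × 2.6) = exp(1.29) = 3.6313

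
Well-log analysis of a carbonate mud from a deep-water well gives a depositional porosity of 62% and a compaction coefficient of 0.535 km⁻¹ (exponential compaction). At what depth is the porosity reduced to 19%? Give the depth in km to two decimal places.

Invert Athy's law: z = ln(n₀/n) / β
z = ln(0.62/0.19) / 0.535 = ln(3.263) / 0.535 = 1.1827 / 0.535 = 2.211 km

2.21 km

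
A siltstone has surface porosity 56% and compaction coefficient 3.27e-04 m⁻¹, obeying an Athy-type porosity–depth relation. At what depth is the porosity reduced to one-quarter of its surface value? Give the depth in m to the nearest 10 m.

Working in km (1 km = 1000 m; c in km⁻¹ = c in m⁻¹ × 1000):
φ/φ₀ = 1/4 ⇒ exp(−c·z) = 1/4 ⇒ z = ln(4) / c
z = 1.3863 / 0.327 = 4.239 km

4240 m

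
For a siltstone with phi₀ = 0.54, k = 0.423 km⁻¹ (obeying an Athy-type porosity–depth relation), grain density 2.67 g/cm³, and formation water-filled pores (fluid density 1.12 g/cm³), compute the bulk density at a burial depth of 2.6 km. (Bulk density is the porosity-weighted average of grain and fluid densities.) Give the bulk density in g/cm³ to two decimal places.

2.39 g/cm³

Porosity at depth: phi = 0.54·exp(−0.423×2.6) = 0.54×0.3329 = 0.1798
Bulk density: ρ_b = (1−phi)ρ_g + phi·ρ_f = 0.8202×2.67 + 0.1798×1.12
       = 2.190 + 0.201 = 2.391 g/cm³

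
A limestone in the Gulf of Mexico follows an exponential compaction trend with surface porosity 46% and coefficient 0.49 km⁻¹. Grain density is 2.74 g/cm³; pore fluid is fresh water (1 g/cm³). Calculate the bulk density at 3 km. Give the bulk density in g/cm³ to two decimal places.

Porosity at depth: n = 0.46·exp(−0.49×3) = 0.46×0.2299 = 0.1058
Bulk density: ρ_b = (1−n)ρ_g + n·ρ_f = 0.8942×2.74 + 0.1058×1
       = 2.450 + 0.106 = 2.556 g/cm³

2.56 g/cm³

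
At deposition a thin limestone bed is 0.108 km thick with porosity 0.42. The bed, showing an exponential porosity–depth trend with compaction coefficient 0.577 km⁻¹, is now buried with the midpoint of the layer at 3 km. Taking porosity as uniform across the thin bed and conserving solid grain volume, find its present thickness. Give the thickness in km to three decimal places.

0.068 km

Porosity at 3 km: phi = 0.42·exp(−0.577×3) = 0.0744
Solid-volume conservation: h(1−phi) = h₀(1−phi₀) ⇒ h = h₀·(1−phi₀)/(1−phi)
h = 0.108 × (1 − 0.42)/(1 − 0.0744) = 0.108 × 0.6266 = 0.0677 km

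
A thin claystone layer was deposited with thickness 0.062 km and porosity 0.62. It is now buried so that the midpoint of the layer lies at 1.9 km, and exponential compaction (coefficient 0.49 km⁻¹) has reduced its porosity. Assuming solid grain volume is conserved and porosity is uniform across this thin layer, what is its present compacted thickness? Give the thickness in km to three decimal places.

0.031 km

Porosity at 1.9 km: n = 0.62·exp(−0.49×1.9) = 0.2444
Solid-volume conservation: h(1−n) = h₀(1−n₀) ⇒ h = h₀·(1−n₀)/(1−n)
h = 0.062 × (1 − 0.62)/(1 − 0.2444) = 0.062 × 0.5029 = 0.0312 km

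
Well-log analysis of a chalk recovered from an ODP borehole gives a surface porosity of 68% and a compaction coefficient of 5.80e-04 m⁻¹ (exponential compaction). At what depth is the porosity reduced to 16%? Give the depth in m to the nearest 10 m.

Working in km (1 km = 1000 m; β in km⁻¹ = β in m⁻¹ × 1000):
Invert Athy's law: Z = ln(phi₀/phi) / β
Z = ln(0.68/0.16) / 0.58 = ln(4.25) / 0.58 = 1.4469 / 0.58 = 2.495 km

2490 m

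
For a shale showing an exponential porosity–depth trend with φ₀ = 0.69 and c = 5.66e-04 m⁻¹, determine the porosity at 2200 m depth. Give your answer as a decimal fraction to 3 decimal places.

Working in km (1 km = 1000 m; c in km⁻¹ = c in m⁻¹ × 1000):
φ = φ₀·exp(−c·Z) = 0.69 × exp(−0.566 × 2.2) = 0.69 × exp(−1.245)
  = 0.69 × 0.2879 = 0.1986

0.199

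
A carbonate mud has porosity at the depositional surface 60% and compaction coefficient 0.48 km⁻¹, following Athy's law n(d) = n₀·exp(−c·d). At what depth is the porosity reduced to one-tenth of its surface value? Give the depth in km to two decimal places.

n/n₀ = 1/10 ⇒ exp(−c·d) = 1/10 ⇒ d = ln(10) / c
d = 2.3026 / 0.48 = 4.797 km

4.80 km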